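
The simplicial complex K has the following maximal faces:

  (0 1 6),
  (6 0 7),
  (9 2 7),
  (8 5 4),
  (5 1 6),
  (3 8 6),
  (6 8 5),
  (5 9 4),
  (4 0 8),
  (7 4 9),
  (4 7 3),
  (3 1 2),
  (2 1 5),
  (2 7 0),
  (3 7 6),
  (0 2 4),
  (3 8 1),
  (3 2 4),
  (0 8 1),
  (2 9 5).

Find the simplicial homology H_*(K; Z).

Order the vertices as 0 < 1 < 2 < 3 < 4 < 5 < 6 < 7 < 8 < 9. Listing each simplex with vertices in this order, K has dimension 2 with simplices:

  0-simplices (10): [0], [1], [2], [3], [4], [5], [6], [7], [8], [9]
  1-simplices (30): (30 of them)
  2-simplices (20): (20 of them)

Hence C_0 ≅ Z^10, C_1 ≅ Z^30, C_2 ≅ Z^20.

∂_1: C_1 → C_0 sends each edge [p,q] (with p < q) to q − p.
As a 10×30 matrix over Z this has rank 9, with invariant factors (1,1,1,1,1,1,1,1,1).

∂_2: C_2 → C_1 acts by ∂[p,q,r] = [q,r] − [p,r] + [p,q]. For instance
  ∂[3,4,7] = [4,7] − [3,7] + [3,4],
  ∂[1,2,3] = [2,3] − [1,3] + [1,2].
This gives a 30×20 integer matrix of rank 20; reducing to Smith normal form yields diagonal entries (1,1,1,1,1,1,1,1,1,1,1,1,1,1,1,1,1,1,1,2).

Computing H_k = (kernel of ∂_k) / (image of ∂_{k+1}):

  H_0: rank C_0 − rank ∂_1 = 10 − 9 = 1, and the invariant factors of ∂_1 are all 1, so H_0 = Z.
  H_1: rank ker ∂_1 − rank ∂_2 = (30 − 9) − 20 = 1, and ∂_2 has invariant factor 2 > 1, so H_1 = Z ⊕ Z/2.
  H_2: rank ker ∂_2 − rank ∂_3 = (20 − 20) − 0 = 0, and there is no ∂_3, so H_2 = 0.

As a check, the Euler characteristic is 10 − 30 + 20 = 0, which agrees with 1 − 1 + 0 = 0.

H_0 = Z,  H_1 = Z ⊕ Z/2,  H_2 = 0.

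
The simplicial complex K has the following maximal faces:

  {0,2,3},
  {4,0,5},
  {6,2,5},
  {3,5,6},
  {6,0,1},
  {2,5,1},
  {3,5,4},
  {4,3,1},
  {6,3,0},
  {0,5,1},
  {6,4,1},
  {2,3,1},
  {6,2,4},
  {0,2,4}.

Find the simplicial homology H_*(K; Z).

H_0 ≅ Z,  H_1 ≅ Z^2,  H_2 ≅ Z.

Order the vertices as 0 < 1 < 2 < 3 < 4 < 5 < 6. Listing each simplex with vertices in this order, K has dimension 2 with simplices:

  0-simplices (7): [0], [1], [2], [3], [4], [5], [6]
  1-simplices (21): [0,1], [0,2], [0,3], [0,4], [0,5], [0,6], [1,2], [1,3], [1,4], [1,5], [1,6], [2,3], [2,4], [2,5], [2,6], [3,4], [3,5], [3,6], [4,5], [4,6], [5,6]
  2-simplices (14): [0,1,5], [0,1,6], [0,2,3], [0,2,4], [0,3,6], [0,4,5], [1,2,3], [1,2,5], [1,3,4], [1,4,6], [2,4,6], [2,5,6], [3,4,5], [3,5,6]

Hence C_0 ≅ Z^7, C_1 ≅ Z^21, C_2 ≅ Z^14.

Boundary ∂_1: C_1 → C_0 maps an edge to its endpoints' difference, ∂[p,q] = q − p. For instance
  ∂[0,4] = [4] − [0].
As a 7×21 matrix over Z this has rank 6, with invariant factors (1,1,1,1,1,1).

∂_2: C_2 → C_1 maps a triangle to the signed sum of its edges. For instance
  ∂[0,3,6] = [3,6] − [0,6] + [0,3],
  ∂[0,4,5] = [4,5] − [0,5] + [0,4].
The resulting 21×14 matrix has rank 13, and its Smith normal form has invariant factors (1,1,1,1,1,1,1,1,1,1,1,1,1).

Now H_k = ker ∂_k / im ∂_{k+1}, so:

  H_0: rank C_0 − rank ∂_1 = 7 − 6 = 1, and the invariant factors of ∂_1 are all 1, so H_0 = Z.
  H_1: rank ker ∂_1 − rank ∂_2 = (21 − 6) − 13 = 2, and the invariant factors of ∂_2 are all 1, so H_1 = Z^2.
  H_2: rank ker ∂_2 − rank ∂_3 = (14 − 13) − 0 = 1, and there is no ∂_3, so H_2 = Z.

As a check, the Euler characteristic is 7 − 21 + 14 = 0, which agrees with 1 − 2 + 1 = 0.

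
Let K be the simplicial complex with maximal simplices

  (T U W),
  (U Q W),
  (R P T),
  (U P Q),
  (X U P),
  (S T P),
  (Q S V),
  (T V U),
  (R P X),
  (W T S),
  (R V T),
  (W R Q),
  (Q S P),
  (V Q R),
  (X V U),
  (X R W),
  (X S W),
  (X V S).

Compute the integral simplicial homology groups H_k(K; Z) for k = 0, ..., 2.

Take the total order P < Q < R < S < T < U < V < W < X on the vertex set. Then K (dimension 2) consists of the simplices:

  0-simplices (9): P, Q, R, S, T, U, V, W, X
  1-simplices (27): PQ, PR, PS, PT, PU, PX, QR, QS, QU, QV, QW, RT, RV, RW, RX, ST, SV, SW, SX, TU, TV, TW, UV, UW, UX, VX, WX
  2-simplices (18): PQS, PQU, PRT, PRX, PST, PUX, QRV, QRW, QSV, QUW, RTV, RWX, STW, SVX, SWX, TUV, TUW, UVX

so the chain groups are C_0 ≅ Z^9, C_1 ≅ Z^27, C_2 ≅ Z^18.

The boundary map ∂_1: C_1 → C_0 is given by ∂[p,q] = [q] − [p].
As a 9×27 matrix over Z this has rank 8, with invariant factors (1,1,1,1,1,1,1,1).

Boundary ∂_2: C_2 → C_1 maps a triangle to the signed sum of its edges. For instance
  ∂RTV = TV − RV + RT,
  ∂SWX = WX − SX + SW.
The resulting 27×18 matrix has rank 17, and its Smith normal form has invariant factors (1,1,1,1,1,1,1,1,1,1,1,1,1,1,1,1,1).

From H_k ≅ ker(∂_k) / im(∂_{k+1}) we obtain:

  H_0: rank C_0 − rank ∂_1 = 9 − 8 = 1, and the invariant factors of ∂_1 are all 1, so H_0 ≅ Z.
  H_1: rank ker ∂_1 − rank ∂_2 = (27 − 8) − 17 = 2, and the invariant factors of ∂_2 are all 1, so H_1 ≅ Z^2.
  H_2: rank ker ∂_2 − rank ∂_3 = (18 − 17) − 0 = 1, and there is no ∂_3, so H_2 ≅ Z.

(K is a triangulation of the torus T^2.)

H_0 ≅ Z,  H_1 ≅ Z^2,  H_2 ≅ Z.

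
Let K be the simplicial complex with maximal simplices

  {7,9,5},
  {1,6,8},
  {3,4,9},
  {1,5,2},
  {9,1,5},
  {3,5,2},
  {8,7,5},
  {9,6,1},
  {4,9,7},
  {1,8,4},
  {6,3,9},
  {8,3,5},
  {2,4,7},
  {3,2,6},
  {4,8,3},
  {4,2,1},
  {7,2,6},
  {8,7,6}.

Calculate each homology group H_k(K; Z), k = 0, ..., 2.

H_0 = Z,  H_1 = Z^2,  H_2 = Z.

We work with the vertex ordering 1 < 2 < 3 < 4 < 5 < 6 < 7 < 8 < 9. The simplices of K, each written with vertices in increasing order, are:

  0-simplices (9): [1], [2], [3], [4], [5], [6], [7], [8], [9]
  1-simplices (27): (27 of them)
  2-simplices (18): [1,2,4], [1,2,5], [1,4,8], [1,5,9], [1,6,8], [1,6,9], [2,3,5], [2,3,6], [2,4,7], [2,6,7], [3,4,8], [3,4,9], [3,5,8], [3,6,9], [4,7,9], [5,7,8], [5,7,9], [6,7,8]

so the chain groups are C_0 ≅ Z^9, C_1 ≅ Z^27, C_2 ≅ Z^18.

The boundary map ∂_1: C_1 → C_0 is given by ∂[p,q] = [q] − [p].
The resulting 9×27 matrix has rank 8, and its Smith normal form has invariant factors (1,1,1,1,1,1,1,1).

Boundary ∂_2: C_2 → C_1 sends each 2-simplex [p,q,r] to [q,r] − [p,r] + [p,q]. For instance
  ∂[3,4,9] = [4,9] − [3,9] + [3,4],
  ∂[2,6,7] = [6,7] − [2,7] + [2,6].
As a 27×18 matrix over Z this has rank 17, with invariant factors (1,1,1,1,1,1,1,1,1,1,1,1,1,1,1,1,1).

Reading off H_k = ker ∂_k / im ∂_{k+1}:

  H_0: rank C_0 − rank ∂_1 = 9 − 8 = 1, and the invariant factors of ∂_1 are all 1, so H_0 ≅ Z.
  H_1: rank ker ∂_1 − rank ∂_2 = (27 − 8) − 17 = 2, and the invariant factors of ∂_2 are all 1, so H_1 ≅ Z^2.
  H_2: rank ker ∂_2 − rank ∂_3 = (18 − 17) − 0 = 1, and there is no ∂_3, so H_2 ≅ Z.

As a check, the Euler characteristic is 9 − 27 + 18 = 0, which agrees with 1 − 2 + 1 = 0.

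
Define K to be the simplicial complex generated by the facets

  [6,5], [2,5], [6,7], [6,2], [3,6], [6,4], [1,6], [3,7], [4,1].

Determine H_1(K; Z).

Take the total order 1 < 2 < 3 < 4 < 5 < 6 < 7 on the vertex set. Then K (dimension 1) consists of the simplices:

  0-simplices (7): [1], [2], [3], [4], [5], [6], [7]
  1-simplices (9): [1,4], [1,6], [2,5], [2,6], [3,6], [3,7], [4,6], [5,6], [6,7]

so the chain groups are C_0 ≅ Z^7, C_1 ≅ Z^9.

∂_1: C_1 → C_0 sends each edge [p,q] (with p < q) to q − p. For instance
  ∂[3,7] = [7] − [3].
This gives a 7×9 integer matrix of rank 6; reducing to Smith normal form yields diagonal entries (1,1,1,1,1,1).

Now H_k = ker ∂_k / im ∂_{k+1}, so:

  H_1: rank ker ∂_1 − rank ∂_2 = (9 − 6) − 0 = 3, and there is no ∂_2, so H_1 = Z^3.

(K is a triangulation of a wedge of 3 circles.)

H_1 = Z^3.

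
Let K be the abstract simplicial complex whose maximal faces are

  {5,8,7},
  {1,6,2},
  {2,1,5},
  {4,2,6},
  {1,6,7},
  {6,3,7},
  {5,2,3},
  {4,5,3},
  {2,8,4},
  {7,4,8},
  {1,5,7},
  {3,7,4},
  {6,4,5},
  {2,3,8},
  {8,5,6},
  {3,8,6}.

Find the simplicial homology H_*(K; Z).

Fix the vertex order 1 < 2 < 3 < 4 < 5 < 6 < 7 < 8 and write every simplex with vertices in increasing order. Then dim K = 2 and the simplices of K are:

  0-simplices (8): [1], [2], [3], [4], [5], [6], [7], [8]
  1-simplices (24): (24 of them)
  2-simplices (16): [1,2,5], [1,2,6], [1,5,7], [1,6,7], [2,3,5], [2,3,8], [2,4,6], [2,4,8], [3,4,5], [3,4,7], [3,6,7], [3,6,8], [4,5,6], [4,7,8], [5,6,8], [5,7,8]

Hence C_0 ≅ Z^8, C_1 ≅ Z^24, C_2 ≅ Z^16.

Boundary ∂_1: C_1 → C_0 maps an edge to its endpoints' difference, ∂[p,q] = q − p. For instance
  ∂[1,7] = [7] − [1].
The 8×24 boundary matrix has rank 7 and Smith normal form diag(1,1,1,1,1,1,1).

Boundary ∂_2: C_2 → C_1 acts by ∂[p,q,r] = [q,r] − [p,r] + [p,q]. For instance
  ∂[3,6,7] = [6,7] − [3,7] + [3,6],
  ∂[2,3,5] = [3,5] − [2,5] + [2,3].
This gives a 24×16 integer matrix of rank 15; reducing to Smith normal form yields diagonal entries (1,1,1,1,1,1,1,1,1,1,1,1,1,1,1).

Reading off H_k = ker ∂_k / im ∂_{k+1}:

  H_0: rank C_0 − rank ∂_1 = 8 − 7 = 1, and the invariant factors of ∂_1 are all 1, so H_0 ≅ Z.
  H_1: rank ker ∂_1 − rank ∂_2 = (24 − 7) − 15 = 2, and the invariant factors of ∂_2 are all 1, so H_1 ≅ Z^2.
  H_2: rank ker ∂_2 − rank ∂_3 = (16 − 15) − 0 = 1, and there is no ∂_3, so H_2 ≅ Z.

H_0 ≅ Z,  H_1 ≅ Z^2,  H_2 ≅ Z.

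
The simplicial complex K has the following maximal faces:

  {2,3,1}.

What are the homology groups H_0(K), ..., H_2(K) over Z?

Order the vertices as 1 < 2 < 3. Listing each simplex with vertices in this order, K has dimension 2 with simplices:

  0-simplices (3): [1], [2], [3]
  1-simplices (3): [1,2], [1,3], [2,3]
  2-simplices (1): [1,2,3]

Hence C_0 ≅ Z^3, C_1 ≅ Z^3, C_2 ≅ Z^1.

Boundary ∂_1: C_1 → C_0 is given by ∂[p,q] = [q] − [p].
As a 3×3 matrix over Z this has rank 2, with invariant factors (1,1).

Boundary ∂_2: C_2 → C_1 acts by ∂[p,q,r] = [q,r] − [p,r] + [p,q]. For instance
  ∂[1,2,3] = [2,3] − [1,3] + [1,2].
The 3×1 boundary matrix has rank 1 and Smith normal form diag(1).

From H_k ≅ ker(∂_k) / im(∂_{k+1}) we obtain:

  H_0: rank C_0 − rank ∂_1 = 3 − 2 = 1, and the invariant factors of ∂_1 are all 1, so H_0 ≅ Z.
  H_1: rank ker ∂_1 − rank ∂_2 = (3 − 2) − 1 = 0, and the invariant factors of ∂_2 are all 1, so H_1 ≅ 0.
  H_2: rank ker ∂_2 − rank ∂_3 = (1 − 1) − 0 = 0, and there is no ∂_3, so H_2 ≅ 0.

As a check, the Euler characteristic is 3 − 3 + 1 = 1, which agrees with 1 − 0 + 0 = 1.
(K is a triangulation of the 2-simplex.)

H_0 ≅ Z,  H_1 = 0,  H_2 = 0.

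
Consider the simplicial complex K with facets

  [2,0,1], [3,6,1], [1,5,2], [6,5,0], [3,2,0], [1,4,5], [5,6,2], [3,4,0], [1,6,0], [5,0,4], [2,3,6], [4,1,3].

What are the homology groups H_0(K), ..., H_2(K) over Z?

Take the total order 0 < 1 < 2 < 3 < 4 < 5 < 6 on the vertex set. Then K (dimension 2) consists of the simplices:

  0-simplices (7): [0], [1], [2], [3], [4], [5], [6]
  1-simplices (18): [0,1], [0,2], [0,3], [0,4], [0,5], [0,6], [1,2], [1,3], [1,4], [1,5], [1,6], [2,3], [2,5], [2,6], [3,4], [3,6], [4,5], [5,6]
  2-simplices (12): [0,1,2], [0,1,6], [0,2,3], [0,3,4], [0,4,5], [0,5,6], [1,2,5], [1,3,4], [1,3,6], [1,4,5], [2,3,6], [2,5,6]

Hence C_0 ≅ Z^7, C_1 ≅ Z^18, C_2 ≅ Z^12.

∂_1: C_1 → C_0 is given by ∂[p,q] = [q] − [p].
This gives a 7×18 integer matrix of rank 6; reducing to Smith normal form yields diagonal entries (1,1,1,1,1,1).

The boundary map ∂_2: C_2 → C_1 sends each 2-simplex [p,q,r] to [q,r] − [p,r] + [p,q]. For instance
  ∂[0,5,6] = [5,6] − [0,6] + [0,5],
  ∂[0,1,2] = [1,2] − [0,2] + [0,1].
This gives a 18×12 integer matrix of rank 12; reducing to Smith normal form yields diagonal entries (1,1,1,1,1,1,1,1,1,1,1,2).

Reading off H_k = ker ∂_k / im ∂_{k+1}:

  H_0: rank C_0 − rank ∂_1 = 7 − 6 = 1, and the invariant factors of ∂_1 are all 1, so H_0 = Z.
  H_1: rank ker ∂_1 − rank ∂_2 = (18 − 6) − 12 = 0, and ∂_2 has invariant factor 2 > 1, so H_1 = Z/2Z.
  H_2: rank ker ∂_2 − rank ∂_3 = (12 − 12) − 0 = 0, and there is no ∂_3, so H_2 = 0.

(K is a triangulation of the real projective plane RP^2.)

H_0 = Z,  H_1 = Z/2Z,  H_2 = 0.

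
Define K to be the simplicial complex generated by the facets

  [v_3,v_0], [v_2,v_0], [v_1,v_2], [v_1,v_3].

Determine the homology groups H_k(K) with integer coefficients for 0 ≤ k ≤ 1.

H_0 ≅ Z,  H_1 ≅ Z.

Order the vertices as v_0 < v_1 < v_2 < v_3. Listing each simplex with vertices in this order, K has dimension 1 with simplices:

  0-simplices (4): [v_0], [v_1], [v_2], [v_3]
  1-simplices (4): [v_0,v_2], [v_0,v_3], [v_1,v_2], [v_1,v_3]

giving chain groups C_0 ≅ Z^4, C_1 ≅ Z^4.

∂_1: C_1 → C_0 is given by ∂[p,q] = [q] − [p].
The 4×4 boundary matrix has rank 3 and Smith normal form diag(1,1,1).

From H_k ≅ ker(∂_k) / im(∂_{k+1}) we obtain:

  H_0: rank C_0 − rank ∂_1 = 4 − 3 = 1, and the invariant factors of ∂_1 are all 1, so H_0 ≅ Z.
  H_1: rank ker ∂_1 − rank ∂_2 = (4 − 3) − 0 = 1, and there is no ∂_2, so H_1 ≅ Z.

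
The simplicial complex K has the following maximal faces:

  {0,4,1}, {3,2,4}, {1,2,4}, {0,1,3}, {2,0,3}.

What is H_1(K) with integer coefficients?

H_1 = Z.

Fix the vertex order 0 < 1 < 2 < 3 < 4 and write every simplex with vertices in increasing order. Then dim K = 2 and the simplices of K are:

  0-simplices (5): [0], [1], [2], [3], [4]
  1-simplices (10): [0,1], [0,2], [0,3], [0,4], [1,2], [1,3], [1,4], [2,3], [2,4], [3,4]
  2-simplices (5): [0,1,3], [0,1,4], [0,2,3], [1,2,4], [2,3,4]

so the chain groups are C_0 ≅ Z^5, C_1 ≅ Z^10, C_2 ≅ Z^5.

Boundary ∂_1: C_1 → C_0 maps an edge to its endpoints' difference, ∂[p,q] = q − p. For instance
  ∂[0,2] = [2] − [0].
This gives a 5×10 integer matrix of rank 4; reducing to Smith normal form yields diagonal entries (1,1,1,1).

Boundary ∂_2: C_2 → C_1 sends each 2-simplex [p,q,r] to [q,r] − [p,r] + [p,q]. For instance
  ∂[0,1,3] = [1,3] − [0,3] + [0,1],
  ∂[2,3,4] = [3,4] − [2,4] + [2,3].
As a 10×5 matrix over Z this has rank 5, with invariant factors (1,1,1,1,1).

Now H_k = ker ∂_k / im ∂_{k+1}, so:

  H_1: rank ker ∂_1 − rank ∂_2 = (10 − 4) − 5 = 1, and the invariant factors of ∂_2 are all 1, so H_1 ≅ Z.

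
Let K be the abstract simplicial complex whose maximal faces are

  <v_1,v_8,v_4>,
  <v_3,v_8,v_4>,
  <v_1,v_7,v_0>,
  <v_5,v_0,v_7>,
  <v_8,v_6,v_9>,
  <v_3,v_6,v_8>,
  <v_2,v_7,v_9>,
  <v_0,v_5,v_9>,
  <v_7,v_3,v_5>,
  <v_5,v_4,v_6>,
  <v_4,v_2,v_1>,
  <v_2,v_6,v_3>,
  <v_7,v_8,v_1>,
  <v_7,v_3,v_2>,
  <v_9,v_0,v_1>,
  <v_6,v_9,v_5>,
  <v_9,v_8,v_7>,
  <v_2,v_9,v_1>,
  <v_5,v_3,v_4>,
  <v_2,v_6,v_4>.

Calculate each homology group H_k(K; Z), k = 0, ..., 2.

Order the vertices as v_0 < v_1 < v_2 < v_3 < v_4 < v_5 < v_6 < v_7 < v_8 < v_9. Listing each simplex with vertices in this order, K has dimension 2 with simplices:

  0-simplices (10): [v_0], [v_1], [v_2], [v_3], [v_4], [v_5], [v_6], [v_7], [v_8], [v_9]
  1-simplices (30): (30 of them)
  2-simplices (20): (20 of them)

so the chain groups are C_0 ≅ Z^10, C_1 ≅ Z^30, C_2 ≅ Z^20.

Boundary ∂_1: C_1 → C_0 is given by ∂[p,q] = [q] − [p]. For instance
  ∂[v_2,v_9] = [v_9] − [v_2].
As a 10×30 matrix over Z this has rank 9, with invariant factors (1,1,1,1,1,1,1,1,1).

Boundary ∂_2: C_2 → C_1 maps a triangle to the signed sum of its edges. For instance
  ∂[v_1,v_7,v_8] = [v_7,v_8] − [v_1,v_8] + [v_1,v_7],
  ∂[v_1,v_2,v_4] = [v_2,v_4] − [v_1,v_4] + [v_1,v_2].
This gives a 30×20 integer matrix of rank 20; reducing to Smith normal form yields diagonal entries (1,1,1,1,1,1,1,1,1,1,1,1,1,1,1,1,1,1,1,2).

Now H_k = ker ∂_k / im ∂_{k+1}, so:

  H_0: rank C_0 − rank ∂_1 = 10 − 9 = 1, and the invariant factors of ∂_1 are all 1, so H_0 ≅ Z.
  H_1: rank ker ∂_1 − rank ∂_2 = (30 − 9) − 20 = 1, and ∂_2 has invariant factor 2 > 1, so H_1 ≅ Z ⊕ Z/2Z.
  H_2: rank ker ∂_2 − rank ∂_3 = (20 − 20) − 0 = 0, and there is no ∂_3, so H_2 ≅ 0.

As a check, the Euler characteristic is 10 − 30 + 20 = 0, which agrees with 1 − 1 + 0 = 0.
(K is a triangulation of the Klein bottle.)

H_0 ≅ Z,  H_1 ≅ Z ⊕ Z/2Z,  H_2 = 0.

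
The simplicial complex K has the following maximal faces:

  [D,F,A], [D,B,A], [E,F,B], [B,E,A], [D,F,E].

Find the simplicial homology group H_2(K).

Fix the vertex order A < B < D < E < F and write every simplex with vertices in increasing order. Then dim K = 2 and the simplices of K are:

  0-simplices (5): A, B, D, E, F
  1-simplices (10): AB, AD, AE, AF, BD, BE, BF, DE, DF, EF
  2-simplices (5): ABD, ABE, ADF, BEF, DEF

Hence C_0 ≅ Z^5, C_1 ≅ Z^10, C_2 ≅ Z^5.

Boundary ∂_1: C_1 → C_0 is given by ∂[p,q] = [q] − [p].
This gives a 5×10 integer matrix of rank 4; reducing to Smith normal form yields diagonal entries (1,1,1,1).

∂_2: C_2 → C_1 sends each 2-simplex [p,q,r] to [q,r] − [p,r] + [p,q]. For instance
  ∂ABE = BE − AE + AB,
  ∂ABD = BD − AD + AB.
As a 10×5 matrix over Z this has rank 5, with invariant factors (1,1,1,1,1).

Reading off H_k = ker ∂_k / im ∂_{k+1}:

  H_2: rank ker ∂_2 − rank ∂_3 = (5 − 5) − 0 = 0, and there is no ∂_3, so H_2 ≅ 0.

H_2 ≅ 0.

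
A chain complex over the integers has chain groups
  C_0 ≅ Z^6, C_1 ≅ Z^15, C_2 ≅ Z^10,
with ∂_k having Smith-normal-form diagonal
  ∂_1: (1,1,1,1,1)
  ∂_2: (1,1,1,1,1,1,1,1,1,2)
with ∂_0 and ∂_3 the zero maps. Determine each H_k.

H_0 = Z,  H_1 = Z/2,  H_2 = 0.

H_0: b_0 = 6 − 0 − 5 = 1; torsion from ∂_1 factors > 1: none. So H_0 = Z.
H_1: b_1 = 15 − 5 − 10 = 0; torsion from ∂_2 factors > 1: [2]. So H_1 = Z/2.
H_2: b_2 = 10 − 10 − 0 = 0; torsion from ∂_3 factors > 1: none. So H_2 = 0.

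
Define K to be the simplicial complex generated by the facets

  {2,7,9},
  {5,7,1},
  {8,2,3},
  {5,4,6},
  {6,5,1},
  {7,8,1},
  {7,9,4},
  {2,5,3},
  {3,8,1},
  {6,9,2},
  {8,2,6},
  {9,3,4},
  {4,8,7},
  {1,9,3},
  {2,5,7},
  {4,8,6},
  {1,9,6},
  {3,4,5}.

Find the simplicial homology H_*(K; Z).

H_0 = Z,  H_1 = Z^2,  H_2 = Z.

We work with the vertex ordering 1 < 2 < 3 < 4 < 5 < 6 < 7 < 8 < 9. The simplices of K, each written with vertices in increasing order, are:

  0-simplices (9): [1], [2], [3], [4], [5], [6], [7], [8], [9]
  1-simplices (27): (27 of them)
  2-simplices (18): [1,3,8], [1,3,9], [1,5,6], [1,5,7], [1,6,9], [1,7,8], [2,3,5], [2,3,8], [2,5,7], [2,6,8], [2,6,9], [2,7,9], [3,4,5], [3,4,9], [4,5,6], [4,6,8], [4,7,8], [4,7,9]

giving chain groups C_0 ≅ Z^9, C_1 ≅ Z^27, C_2 ≅ Z^18.

The boundary map ∂_1: C_1 → C_0 is given by ∂[p,q] = [q] − [p]. For instance
  ∂[5,6] = [6] − [5].
This gives a 9×27 integer matrix of rank 8; reducing to Smith normal form yields diagonal entries (1,1,1,1,1,1,1,1).

∂_2: C_2 → C_1 acts by ∂[p,q,r] = [q,r] − [p,r] + [p,q]. For instance
  ∂[2,3,8] = [3,8] − [2,8] + [2,3],
  ∂[1,5,7] = [5,7] − [1,7] + [1,5].
The resulting 27×18 matrix has rank 17, and its Smith normal form has invariant factors (1,1,1,1,1,1,1,1,1,1,1,1,1,1,1,1,1).

Now H_k = ker ∂_k / im ∂_{k+1}, so:

  H_0: rank C_0 − rank ∂_1 = 9 − 8 = 1, and the invariant factors of ∂_1 are all 1, so H_0 ≅ Z.
  H_1: rank ker ∂_1 − rank ∂_2 = (27 − 8) − 17 = 2, and the invariant factors of ∂_2 are all 1, so H_1 ≅ Z^2.
  H_2: rank ker ∂_2 − rank ∂_3 = (18 − 17) − 0 = 1, and there is no ∂_3, so H_2 ≅ Z.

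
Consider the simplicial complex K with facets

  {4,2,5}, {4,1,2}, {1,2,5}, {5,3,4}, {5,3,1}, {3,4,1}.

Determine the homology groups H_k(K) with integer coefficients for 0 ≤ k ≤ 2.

Order the vertices as 1 < 2 < 3 < 4 < 5. Listing each simplex with vertices in this order, K has dimension 2 with simplices:

  0-simplices (5): [1], [2], [3], [4], [5]
  1-simplices (9): [1,2], [1,3], [1,4], [1,5], [2,4], [2,5], [3,4], [3,5], [4,5]
  2-simplices (6): [1,2,4], [1,2,5], [1,3,4], [1,3,5], [2,4,5], [3,4,5]

giving chain groups C_0 ≅ Z^5, C_1 ≅ Z^9, C_2 ≅ Z^6.

Boundary ∂_1: C_1 → C_0 is given by ∂[p,q] = [q] − [p].
This gives a 5×9 integer matrix of rank 4; reducing to Smith normal form yields diagonal entries (1,1,1,1).

The boundary map ∂_2: C_2 → C_1 sends each 2-simplex [p,q,r] to [q,r] − [p,r] + [p,q]. For instance
  ∂[1,2,4] = [2,4] − [1,4] + [1,2],
  ∂[3,4,5] = [4,5] − [3,5] + [3,4].
This gives a 9×6 integer matrix of rank 5; reducing to Smith normal form yields diagonal entries (1,1,1,1,1).

From H_k ≅ ker(∂_k) / im(∂_{k+1}) we obtain:

  H_0: rank C_0 − rank ∂_1 = 5 − 4 = 1, and the invariant factors of ∂_1 are all 1, so H_0 = Z.
  H_1: rank ker ∂_1 − rank ∂_2 = (9 − 4) − 5 = 0, and the invariant factors of ∂_2 are all 1, so H_1 = 0.
  H_2: rank ker ∂_2 − rank ∂_3 = (6 − 5) − 0 = 1, and there is no ∂_3, so H_2 = Z.

H_0 ≅ Z,  H_1 = 0,  H_2 ≅ Z.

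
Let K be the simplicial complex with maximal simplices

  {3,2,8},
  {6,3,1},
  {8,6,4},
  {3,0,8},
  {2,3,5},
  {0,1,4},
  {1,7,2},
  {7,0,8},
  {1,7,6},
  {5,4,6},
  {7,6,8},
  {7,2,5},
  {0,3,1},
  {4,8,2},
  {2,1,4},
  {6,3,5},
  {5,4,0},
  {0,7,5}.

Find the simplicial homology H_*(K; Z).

H_0 ≅ Z,  H_1 ≅ Z^2,  H_2 ≅ Z.

Order the vertices as 0 < 1 < 2 < 3 < 4 < 5 < 6 < 7 < 8. Listing each simplex with vertices in this order, K has dimension 2 with simplices:

  0-simplices (9): [0], [1], [2], [3], [4], [5], [6], [7], [8]
  1-simplices (27): (27 of them)
  2-simplices (18): [0,1,3], [0,1,4], [0,3,8], [0,4,5], [0,5,7], [0,7,8], [1,2,4], [1,2,7], [1,3,6], [1,6,7], [2,3,5], [2,3,8], [2,4,8], [2,5,7], [3,5,6], [4,5,6], [4,6,8], [6,7,8]

giving chain groups C_0 ≅ Z^9, C_1 ≅ Z^27, C_2 ≅ Z^18.

The boundary map ∂_1: C_1 → C_0 maps an edge to its endpoints' difference, ∂[p,q] = q − p.
As a 9×27 matrix over Z this has rank 8, with invariant factors (1,1,1,1,1,1,1,1).

∂_2: C_2 → C_1 maps a triangle to the signed sum of its edges. For instance
  ∂[1,2,4] = [2,4] − [1,4] + [1,2],
  ∂[0,7,8] = [7,8] − [0,8] + [0,7].
The 27×18 boundary matrix has rank 17 and Smith normal form diag(1,1,1,1,1,1,1,1,1,1,1,1,1,1,1,1,1).

Now H_k = ker ∂_k / im ∂_{k+1}, so:

  H_0: rank C_0 − rank ∂_1 = 9 − 8 = 1, and the invariant factors of ∂_1 are all 1, so H_0 = Z.
  H_1: rank ker ∂_1 − rank ∂_2 = (27 − 8) − 17 = 2, and the invariant factors of ∂_2 are all 1, so H_1 = Z^2.
  H_2: rank ker ∂_2 − rank ∂_3 = (18 − 17) − 0 = 1, and there is no ∂_3, so H_2 = Z.

As a check, the Euler characteristic is 9 − 27 + 18 = 0, which agrees with 1 − 2 + 1 = 0.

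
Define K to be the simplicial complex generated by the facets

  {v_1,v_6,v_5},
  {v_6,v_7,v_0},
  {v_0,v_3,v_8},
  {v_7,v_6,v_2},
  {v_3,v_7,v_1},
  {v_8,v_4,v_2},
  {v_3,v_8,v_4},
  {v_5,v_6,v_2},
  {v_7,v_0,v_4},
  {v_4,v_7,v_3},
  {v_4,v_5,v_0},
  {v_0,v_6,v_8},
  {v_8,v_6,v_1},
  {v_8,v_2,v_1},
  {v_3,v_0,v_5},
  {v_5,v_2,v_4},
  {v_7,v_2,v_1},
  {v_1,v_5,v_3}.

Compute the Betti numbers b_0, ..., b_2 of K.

b_0 = 1, b_1 = 1, b_2 = 0.

Fix the vertex order v_0 < v_1 < v_2 < v_3 < v_4 < v_5 < v_6 < v_7 < v_8 and write every simplex with vertices in increasing order. Then dim K = 2 and the simplices of K are:

  0-simplices (9): [v_0], [v_1], [v_2], [v_3], [v_4], [v_5], [v_6], [v_7], [v_8]
  1-simplices (27): (27 of them)
  2-simplices (18): (18 of them)

Hence C_0 ≅ Z^9, C_1 ≅ Z^27, C_2 ≅ Z^18.

Boundary ∂_1: C_1 → C_0 sends each edge [p,q] (with p < q) to q − p. For instance
  ∂[v_1,v_5] = [v_5] − [v_1].
As a 9×27 matrix over Z this has rank 8, with invariant factors (1,1,1,1,1,1,1,1).

The boundary map ∂_2: C_2 → C_1 maps a triangle to the signed sum of its edges. For instance
  ∂[v_1,v_3,v_7] = [v_3,v_7] − [v_1,v_7] + [v_1,v_3],
  ∂[v_0,v_3,v_5] = [v_3,v_5] − [v_0,v_5] + [v_0,v_3].
This gives a 27×18 integer matrix of rank 18; reducing to Smith normal form yields diagonal entries (1,1,1,1,1,1,1,1,1,1,1,1,1,1,1,1,1,2).

From H_k ≅ ker(∂_k) / im(∂_{k+1}) we obtain:

  H_0: rank C_0 − rank ∂_1 = 9 − 8 = 1, and the invariant factors of ∂_1 are all 1, so H_0 = Z.
  H_1: rank ker ∂_1 − rank ∂_2 = (27 − 8) − 18 = 1, and ∂_2 has invariant factor 2 > 1, so H_1 = Z ⊕ Z_2.
  H_2: rank ker ∂_2 − rank ∂_3 = (18 − 18) − 0 = 0, and there is no ∂_3, so H_2 = 0.

Hence the Betti numbers are b_0 = 1, b_1 = 1, b_2 = 0.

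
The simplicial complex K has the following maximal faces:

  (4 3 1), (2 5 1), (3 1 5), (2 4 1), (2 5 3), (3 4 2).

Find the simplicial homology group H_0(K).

K has 5 vertices, 9 edges, 6 triangles.
rank ∂_0 = 0, rank ∂_1 = 4 ⇒ b_0 = 5 − 0 − 4 = 1; all invariant factors of ∂_1 are 1 so no torsion. So H_0 = Z.

H_0 = Z.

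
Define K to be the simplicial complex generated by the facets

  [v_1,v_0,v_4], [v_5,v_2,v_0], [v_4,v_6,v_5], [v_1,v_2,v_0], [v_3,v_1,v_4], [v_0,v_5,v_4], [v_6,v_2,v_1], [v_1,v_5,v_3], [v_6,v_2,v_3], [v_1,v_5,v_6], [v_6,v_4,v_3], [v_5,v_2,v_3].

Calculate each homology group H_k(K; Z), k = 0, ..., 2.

H_0 = Z,  H_1 = Z/2,  H_2 = 0.

Take the total order v_0 < v_1 < v_2 < v_3 < v_4 < v_5 < v_6 on the vertex set. Then K (dimension 2) consists of the simplices:

  0-simplices (7): [v_0], [v_1], [v_2], [v_3], [v_4], [v_5], [v_6]
  1-simplices (18): (18 of them)
  2-simplices (12): (12 of them)

giving chain groups C_0 ≅ Z^7, C_1 ≅ Z^18, C_2 ≅ Z^12.

∂_1: C_1 → C_0 sends each edge [p,q] (with p < q) to q − p. For instance
  ∂[v_5,v_6] = [v_6] − [v_5].
This gives a 7×18 integer matrix of rank 6; reducing to Smith normal form yields diagonal entries (1,1,1,1,1,1).

The boundary map ∂_2: C_2 → C_1 acts by ∂[p,q,r] = [q,r] − [p,r] + [p,q]. For instance
  ∂[v_1,v_2,v_6] = [v_2,v_6] − [v_1,v_6] + [v_1,v_2],
  ∂[v_0,v_2,v_5] = [v_2,v_5] − [v_0,v_5] + [v_0,v_2].
This gives a 18×12 integer matrix of rank 12; reducing to Smith normal form yields diagonal entries (1,1,1,1,1,1,1,1,1,1,1,2).

Reading off H_k = ker ∂_k / im ∂_{k+1}:

  H_0: rank C_0 − rank ∂_1 = 7 − 6 = 1, and the invariant factors of ∂_1 are all 1, so H_0 ≅ Z.
  H_1: rank ker ∂_1 − rank ∂_2 = (18 − 6) − 12 = 0, and ∂_2 has invariant factor 2 > 1, so H_1 ≅ Z/2.
  H_2: rank ker ∂_2 − rank ∂_3 = (12 − 12) − 0 = 0, and there is no ∂_3, so H_2 ≅ 0.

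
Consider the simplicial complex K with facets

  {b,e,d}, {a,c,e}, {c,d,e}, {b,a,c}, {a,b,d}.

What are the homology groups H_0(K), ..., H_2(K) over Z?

Fix the vertex order a < b < c < d < e and write every simplex with vertices in increasing order. Then dim K = 2 and the simplices of K are:

  0-simplices (5): a, b, c, d, e
  1-simplices (10): ab, ac, ad, ae, bc, bd, be, cd, ce, de
  2-simplices (5): abc, abd, ace, bde, cde

Hence C_0 ≅ Z^5, C_1 ≅ Z^10, C_2 ≅ Z^5.

∂_1: C_1 → C_0 is given by ∂[p,q] = [q] − [p]. For instance
  ∂ad = d − a.
This gives a 5×10 integer matrix of rank 4; reducing to Smith normal form yields diagonal entries (1,1,1,1).

The boundary map ∂_2: C_2 → C_1 maps a triangle to the signed sum of its edges. For instance
  ∂cde = de − ce + cd,
  ∂ace = ce − ae + ac.
This gives a 10×5 integer matrix of rank 5; reducing to Smith normal form yields diagonal entries (1,1,1,1,1).

Now H_k = ker ∂_k / im ∂_{k+1}, so:

  H_0: rank C_0 − rank ∂_1 = 5 − 4 = 1, and the invariant factors of ∂_1 are all 1, so H_0 ≅ Z.
  H_1: rank ker ∂_1 − rank ∂_2 = (10 − 4) − 5 = 1, and the invariant factors of ∂_2 are all 1, so H_1 ≅ Z.
  H_2: rank ker ∂_2 − rank ∂_3 = (5 − 5) − 0 = 0, and there is no ∂_3, so H_2 ≅ 0.

As a check, the Euler characteristic is 5 − 10 + 5 = 0, which agrees with 1 − 1 + 0 = 0.
(K is a triangulation of the Möbius band.)

H_0 ≅ Z,  H_1 ≅ Z,  H_2 = 0.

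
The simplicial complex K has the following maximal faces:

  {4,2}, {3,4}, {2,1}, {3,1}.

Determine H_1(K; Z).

H_1 ≅ Z.

We work with the vertex ordering 1 < 2 < 3 < 4. The simplices of K, each written with vertices in increasing order, are:

  0-simplices (4): [1], [2], [3], [4]
  1-simplices (4): [1,2], [1,3], [2,4], [3,4]

giving chain groups C_0 ≅ Z^4, C_1 ≅ Z^4.

Boundary ∂_1: C_1 → C_0 sends each edge [p,q] (with p < q) to q − p. For instance
  ∂[2,4] = [4] − [2].
As a 4×4 matrix over Z this has rank 3, with invariant factors (1,1,1).

Now H_k = ker ∂_k / im ∂_{k+1}, so:

  H_1: rank ker ∂_1 − rank ∂_2 = (4 − 3) − 0 = 1, and there is no ∂_2, so H_1 = Z.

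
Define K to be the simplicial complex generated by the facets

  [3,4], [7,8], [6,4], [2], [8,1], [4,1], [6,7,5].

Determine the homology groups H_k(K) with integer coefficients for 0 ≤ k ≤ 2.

Take the total order 1 < 2 < 3 < 4 < 5 < 6 < 7 < 8 on the vertex set. Then K (dimension 2) consists of the simplices:

  0-simplices (8): [1], [2], [3], [4], [5], [6], [7], [8]
  1-simplices (8): [1,4], [1,8], [3,4], [4,6], [5,6], [5,7], [6,7], [7,8]
  2-simplices (1): [5,6,7]

Hence C_0 ≅ Z^8, C_1 ≅ Z^8, C_2 ≅ Z^1.

∂_1: C_1 → C_0 is given by ∂[p,q] = [q] − [p]. For instance
  ∂[7,8] = [8] − [7].
The 8×8 boundary matrix has rank 6 and Smith normal form diag(1,1,1,1,1,1).

∂_2: C_2 → C_1 acts by ∂[p,q,r] = [q,r] − [p,r] + [p,q]. For instance
  ∂[5,6,7] = [6,7] − [5,7] + [5,6].
As a 8×1 matrix over Z this has rank 1, with invariant factors (1).

From H_k ≅ ker(∂_k) / im(∂_{k+1}) we obtain:

  H_0: rank C_0 − rank ∂_1 = 8 − 6 = 2, and the invariant factors of ∂_1 are all 1, so H_0 ≅ Z^2.
  H_1: rank ker ∂_1 − rank ∂_2 = (8 − 6) − 1 = 1, and the invariant factors of ∂_2 are all 1, so H_1 ≅ Z.
  H_2: rank ker ∂_2 − rank ∂_3 = (1 − 1) − 0 = 0, and there is no ∂_3, so H_2 ≅ 0.

H_0 ≅ Z^2,  H_1 ≅ Z,  H_2 = 0.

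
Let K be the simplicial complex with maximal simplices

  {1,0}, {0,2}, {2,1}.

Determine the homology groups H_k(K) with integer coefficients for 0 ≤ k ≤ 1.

H_0 ≅ Z,  H_1 ≅ Z.

Order the vertices as 0 < 1 < 2. Listing each simplex with vertices in this order, K has dimension 1 with simplices:

  0-simplices (3): [0], [1], [2]
  1-simplices (3): [0,1], [0,2], [1,2]

so the chain groups are C_0 ≅ Z^3, C_1 ≅ Z^3.

The boundary map ∂_1: C_1 → C_0 maps an edge to its endpoints' difference, ∂[p,q] = q − p.
The resulting 3×3 matrix has rank 2, and its Smith normal form has invariant factors (1,1).

Computing H_k = (kernel of ∂_k) / (image of ∂_{k+1}):

  H_0: rank C_0 − rank ∂_1 = 3 − 2 = 1, and the invariant factors of ∂_1 are all 1, so H_0 ≅ Z.
  H_1: rank ker ∂_1 − rank ∂_2 = (3 − 2) − 0 = 1, and there is no ∂_2, so H_1 ≅ Z.

As a check, the Euler characteristic is 3 − 3 = 0, which agrees with 1 − 1 = 0.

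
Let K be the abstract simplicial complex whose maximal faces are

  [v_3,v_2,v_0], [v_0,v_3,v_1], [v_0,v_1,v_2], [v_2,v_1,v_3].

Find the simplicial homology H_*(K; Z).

Take the total order v_0 < v_1 < v_2 < v_3 on the vertex set. Then K (dimension 2) consists of the simplices:

  0-simplices (4): [v_0], [v_1], [v_2], [v_3]
  1-simplices (6): [v_0,v_1], [v_0,v_2], [v_0,v_3], [v_1,v_2], [v_1,v_3], [v_2,v_3]
  2-simplices (4): [v_0,v_1,v_2], [v_0,v_1,v_3], [v_0,v_2,v_3], [v_1,v_2,v_3]

giving chain groups C_0 ≅ Z^4, C_1 ≅ Z^6, C_2 ≅ Z^4.

∂_1: C_1 → C_0 maps an edge to its endpoints' difference, ∂[p,q] = q − p. For instance
  ∂[v_1,v_2] = [v_2] − [v_1].
This gives a 4×6 integer matrix of rank 3; reducing to Smith normal form yields diagonal entries (1,1,1).

∂_2: C_2 → C_1 sends each 2-simplex [p,q,r] to [q,r] − [p,r] + [p,q]. For instance
  ∂[v_1,v_2,v_3] = [v_2,v_3] − [v_1,v_3] + [v_1,v_2],
  ∂[v_0,v_2,v_3] = [v_2,v_3] − [v_0,v_3] + [v_0,v_2].
As a 6×4 matrix over Z this has rank 3, with invariant factors (1,1,1).

Computing H_k = (kernel of ∂_k) / (image of ∂_{k+1}):

  H_0: rank C_0 − rank ∂_1 = 4 − 3 = 1, and the invariant factors of ∂_1 are all 1, so H_0 = Z.
  H_1: rank ker ∂_1 − rank ∂_2 = (6 − 3) − 3 = 0, and the invariant factors of ∂_2 are all 1, so H_1 = 0.
  H_2: rank ker ∂_2 − rank ∂_3 = (4 − 3) − 0 = 1, and there is no ∂_3, so H_2 = Z.

As a check, the Euler characteristic is 4 − 6 + 4 = 2, which agrees with 1 − 0 + 1 = 2.
(K is a triangulation of the 2-sphere S^2.)

H_0 ≅ Z,  H_1 = 0,  H_2 ≅ Z.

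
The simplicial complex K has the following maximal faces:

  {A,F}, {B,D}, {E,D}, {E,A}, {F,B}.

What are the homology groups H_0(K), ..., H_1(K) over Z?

H_0 = Z,  H_1 = Z.

K has 5 vertices, 5 edges.
rank ∂_0 = 0, rank ∂_1 = 4 ⇒ b_0 = 5 − 0 − 4 = 1; all invariant factors of ∂_1 are 1 so no torsion. So H_0 = Z.
rank ∂_1 = 4, rank ∂_2 = 0 ⇒ b_1 = 5 − 4 − 0 = 1. So H_1 = Z.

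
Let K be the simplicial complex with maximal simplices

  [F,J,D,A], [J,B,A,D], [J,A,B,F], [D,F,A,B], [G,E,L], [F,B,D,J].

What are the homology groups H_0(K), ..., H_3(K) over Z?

H_0 ≅ Z^2,  H_1 = 0,  H_2 = 0,  H_3 ≅ Z.

We work with the vertex ordering A < B < D < E < F < G < J < L. The simplices of K, each written with vertices in increasing order, are:

  0-simplices (8): A, B, D, E, F, G, J, L
  1-simplices (13): AB, AD, AF, AJ, BD, BF, BJ, DF, DJ, EG, EL, FJ, GL
  2-simplices (11): ABD, ABF, ABJ, ADF, ADJ, AFJ, BDF, BDJ, BFJ, DFJ, EGL
  3-simplices (5): ABDF, ABDJ, ABFJ, ADFJ, BDFJ

giving chain groups C_0 ≅ Z^8, C_1 ≅ Z^13, C_2 ≅ Z^11, C_3 ≅ Z^5.

The boundary map ∂_1: C_1 → C_0 maps an edge to its endpoints' difference, ∂[p,q] = q − p.
The 8×13 boundary matrix has rank 6 and Smith normal form diag(1,1,1,1,1,1).

The boundary map ∂_2: C_2 → C_1 acts by ∂[p,q,r] = [q,r] − [p,r] + [p,q]. For instance
  ∂EGL = GL − EL + EG,
  ∂BDJ = DJ − BJ + BD.
The 13×11 boundary matrix has rank 7 and Smith normal form diag(1,1,1,1,1,1,1).

Boundary ∂_3: C_3 → C_2 sends each 3-simplex σ to the alternating sum Σ_i (−1)^i (σ with its i-th vertex removed). For instance
  ∂BDFJ = DFJ − BFJ + BDJ − BDF,
  ∂ADFJ = DFJ − AFJ + ADJ − ADF.
The 11×5 boundary matrix has rank 4 and Smith normal form diag(1,1,1,1).

Now H_k = ker ∂_k / im ∂_{k+1}, so:

  H_0: rank C_0 − rank ∂_1 = 8 − 6 = 2, and the invariant factors of ∂_1 are all 1, so H_0 = Z^2.
  H_1: rank ker ∂_1 − rank ∂_2 = (13 − 6) − 7 = 0, and the invariant factors of ∂_2 are all 1, so H_1 = 0.
  H_2: rank ker ∂_2 − rank ∂_3 = (11 − 7) − 4 = 0, and the invariant factors of ∂_3 are all 1, so H_2 = 0.
  H_3: rank ker ∂_3 − rank ∂_4 = (5 − 4) − 0 = 1, and there is no ∂_4, so H_3 = Z.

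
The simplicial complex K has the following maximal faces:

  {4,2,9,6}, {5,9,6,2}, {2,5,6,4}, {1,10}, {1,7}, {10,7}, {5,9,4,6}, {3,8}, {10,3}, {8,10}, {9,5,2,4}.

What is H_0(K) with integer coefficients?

H_0 ≅ Z^2.

We work with the vertex ordering 1 < 2 < 3 < 4 < 5 < 6 < 7 < 8 < 9 < 10. The simplices of K, each written with vertices in increasing order, are:

  0-simplices (10): [1], [2], [3], [4], [5], [6], [7], [8], [9], [10]
  1-simplices (16): [1,7], [1,10], [2,4], [2,5], [2,6], [2,9], [3,8], [3,10], [4,5], [4,6], [4,9], [5,6], [5,9], [6,9], [7,10], [8,10]
  2-simplices (10): [2,4,5], [2,4,6], [2,4,9], [2,5,6], [2,5,9], [2,6,9], [4,5,6], [4,5,9], [4,6,9], [5,6,9]
  3-simplices (5): [2,4,5,6], [2,4,5,9], [2,4,6,9], [2,5,6,9], [4,5,6,9]

so the chain groups are C_0 ≅ Z^10, C_1 ≅ Z^16, C_2 ≅ Z^10, C_3 ≅ Z^5.

∂_1: C_1 → C_0 is given by ∂[p,q] = [q] − [p]. For instance
  ∂[2,9] = [9] − [2].
As a 10×16 matrix over Z this has rank 8, with invariant factors (1,1,1,1,1,1,1,1).

Boundary ∂_2: C_2 → C_1 sends each 2-simplex [p,q,r] to [q,r] − [p,r] + [p,q]. For instance
  ∂[5,6,9] = [6,9] − [5,9] + [5,6],
  ∂[4,6,9] = [6,9] − [4,9] + [4,6].
This gives a 16×10 integer matrix of rank 6; reducing to Smith normal form yields diagonal entries (1,1,1,1,1,1).

Boundary ∂_3: C_3 → C_2 sends each 3-simplex σ to the alternating sum Σ_i (−1)^i (σ with its i-th vertex removed). For instance
  ∂[4,5,6,9] = [5,6,9] − [4,6,9] + [4,5,9] − [4,5,6],
  ∂[2,4,5,9] = [4,5,9] − [2,5,9] + [2,4,9] − [2,4,5].
The resulting 10×5 matrix has rank 4, and its Smith normal form has invariant factors (1,1,1,1).

Now H_k = ker ∂_k / im ∂_{k+1}, so:

  H_0: rank C_0 − rank ∂_1 = 10 − 8 = 2, and the invariant factors of ∂_1 are all 1, so H_0 = Z^2.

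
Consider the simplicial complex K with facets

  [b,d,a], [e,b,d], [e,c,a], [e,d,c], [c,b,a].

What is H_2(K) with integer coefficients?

Fix the vertex order a < b < c < d < e and write every simplex with vertices in increasing order. Then dim K = 2 and the simplices of K are:

  0-simplices (5): a, b, c, d, e
  1-simplices (10): ab, ac, ad, ae, bc, bd, be, cd, ce, de
  2-simplices (5): abc, abd, ace, bde, cde

Hence C_0 ≅ Z^5, C_1 ≅ Z^10, C_2 ≅ Z^5.

Boundary ∂_1: C_1 → C_0 is given by ∂[p,q] = [q] − [p].
As a 5×10 matrix over Z this has rank 4, with invariant factors (1,1,1,1).

∂_2: C_2 → C_1 maps a triangle to the signed sum of its edges. For instance
  ∂abc = bc − ac + ab,
  ∂abd = bd − ad + ab.
As a 10×5 matrix over Z this has rank 5, with invariant factors (1,1,1,1,1).

Now H_k = ker ∂_k / im ∂_{k+1}, so:

  H_2: rank ker ∂_2 − rank ∂_3 = (5 − 5) − 0 = 0, and there is no ∂_3, so H_2 = 0.

(K is a triangulation of the Möbius band.)

H_2 ≅ 0.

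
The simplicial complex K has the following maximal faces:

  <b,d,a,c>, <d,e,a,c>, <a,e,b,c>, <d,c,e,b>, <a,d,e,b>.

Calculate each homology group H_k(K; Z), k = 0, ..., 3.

Order the vertices as a < b < c < d < e. Listing each simplex with vertices in this order, K has dimension 3 with simplices:

  0-simplices (5): a, b, c, d, e
  1-simplices (10): ab, ac, ad, ae, bc, bd, be, cd, ce, de
  2-simplices (10): abc, abd, abe, acd, ace, ade, bcd, bce, bde, cde
  3-simplices (5): abcd, abce, abde, acde, bcde

so the chain groups are C_0 ≅ Z^5, C_1 ≅ Z^10, C_2 ≅ Z^10, C_3 ≅ Z^5.

∂_1: C_1 → C_0 is given by ∂[p,q] = [q] − [p]. For instance
  ∂cd = d − c.
As a 5×10 matrix over Z this has rank 4, with invariant factors (1,1,1,1).

Boundary ∂_2: C_2 → C_1 acts by ∂[p,q,r] = [q,r] − [p,r] + [p,q]. For instance
  ∂bce = ce − be + bc,
  ∂abc = bc − ac + ab.
The 10×10 boundary matrix has rank 6 and Smith normal form diag(1,1,1,1,1,1).

∂_3: C_3 → C_2 sends each 3-simplex σ to the alternating sum Σ_i (−1)^i (σ with its i-th vertex removed). For instance
  ∂acde = cde − ade + ace − acd,
  ∂abde = bde − ade + abe − abd.
The resulting 10×5 matrix has rank 4, and its Smith normal form has invariant factors (1,1,1,1).

Now H_k = ker ∂_k / im ∂_{k+1}, so:

  H_0: rank C_0 − rank ∂_1 = 5 − 4 = 1, and the invariant factors of ∂_1 are all 1, so H_0 = Z.
  H_1: rank ker ∂_1 − rank ∂_2 = (10 − 4) − 6 = 0, and the invariant factors of ∂_2 are all 1, so H_1 = 0.
  H_2: rank ker ∂_2 − rank ∂_3 = (10 − 6) − 4 = 0, and the invariant factors of ∂_3 are all 1, so H_2 = 0.
  H_3: rank ker ∂_3 − rank ∂_4 = (5 − 4) − 0 = 1, and there is no ∂_4, so H_3 = Z.

(K is a triangulation of the 3-sphere S^3.)

H_0 ≅ Z,  H_1 = 0,  H_2 = 0,  H_3 ≅ Z.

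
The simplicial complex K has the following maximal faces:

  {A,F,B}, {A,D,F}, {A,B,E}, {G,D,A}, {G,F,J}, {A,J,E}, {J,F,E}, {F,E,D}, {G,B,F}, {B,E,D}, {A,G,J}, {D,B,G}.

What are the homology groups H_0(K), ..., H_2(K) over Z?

Order the vertices as A < B < D < E < F < G < J. Listing each simplex with vertices in this order, K has dimension 2 with simplices:

  0-simplices (7): A, B, D, E, F, G, J
  1-simplices (18): AB, AD, AE, AF, AG, AJ, BD, BE, BF, BG, DE, DF, DG, EF, EJ, FG, FJ, GJ
  2-simplices (12): ABE, ABF, ADF, ADG, AEJ, AGJ, BDE, BDG, BFG, DEF, EFJ, FGJ

so the chain groups are C_0 ≅ Z^7, C_1 ≅ Z^18, C_2 ≅ Z^12.

Boundary ∂_1: C_1 → C_0 is given by ∂[p,q] = [q] − [p].
The resulting 7×18 matrix has rank 6, and its Smith normal form has invariant factors (1,1,1,1,1,1).

∂_2: C_2 → C_1 maps a triangle to the signed sum of its edges. For instance
  ∂EFJ = FJ − EJ + EF,
  ∂BDG = DG − BG + BD.
As a 18×12 matrix over Z this has rank 12, with invariant factors (1,1,1,1,1,1,1,1,1,1,1,2).

Computing H_k = (kernel of ∂_k) / (image of ∂_{k+1}):

  H_0: rank C_0 − rank ∂_1 = 7 − 6 = 1, and the invariant factors of ∂_1 are all 1, so H_0 ≅ Z.
  H_1: rank ker ∂_1 − rank ∂_2 = (18 − 6) − 12 = 0, and ∂_2 has invariant factor 2 > 1, so H_1 ≅ Z/2Z.
  H_2: rank ker ∂_2 − rank ∂_3 = (12 − 12) − 0 = 0, and there is no ∂_3, so H_2 ≅ 0.

(K is a triangulation of the real projective plane RP^2.)

H_0 = Z,  H_1 = Z/2Z,  H_2 = 0.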